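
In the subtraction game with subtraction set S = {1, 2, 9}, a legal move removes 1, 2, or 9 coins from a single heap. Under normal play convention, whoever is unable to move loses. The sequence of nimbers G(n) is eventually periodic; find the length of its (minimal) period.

n :  0  1  2  3  4  5  6  7  8  9 10 11 12 13 14 15 16 17 18 19 20 21
G :  0  1  2  0  1  2  0  1  2  3  0  1  2  0  1  2  0  1  2  3  0  1
G(n+10) = G(n) holds for n = 0,…,8 (a full window of length max(S) = 9), so the sequence is purely periodic with period 10.

10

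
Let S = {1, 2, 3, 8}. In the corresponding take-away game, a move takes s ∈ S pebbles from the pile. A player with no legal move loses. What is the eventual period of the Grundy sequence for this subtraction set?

9

G(0) = 0
G(1) = mex{0} = 1
G(2) = mex{1,0} = 2
G(3) = mex{2,1,0} = 3
G(4) = mex{3,2,1} = 0
G(5) = mex{0,3,2} = 1
G(6) = mex{1,0,3} = 2
G(7) = mex{2,1,0} = 3
G(8) = mex{3,2,1,0} = 4
G(9) = mex{4,3,2,1} = 0
G(10) = mex{0,4,3,2} = 1
G(11) = mex{1,0,4,3} = 2
G(12) = mex{2,1,0,0} = 3
G(13) = mex{3,2,1,1} = 0
G(14) = mex{0,3,2,2} = 1
G(15) = mex{1,0,3,3} = 2
G(16) = mex{2,1,0,4} = 3
G(17) = mex{3,2,1,0} = 4
G(18) = mex{4,3,2,1} = 0
G(19) = mex{0,4,3,2} = 1
G(n+9) = G(n) holds for n = 0,…,7 (a full window of length max(S) = 8), so the sequence is purely periodic with period 9.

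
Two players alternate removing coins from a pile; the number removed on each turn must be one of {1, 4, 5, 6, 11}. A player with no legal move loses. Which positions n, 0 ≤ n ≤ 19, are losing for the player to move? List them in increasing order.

0, 2, 9, 12, 19

G(0) = 0
G(1) = mex{0} = 1
G(2) = mex{1} = 0
G(3) = mex{0} = 1
G(4) = mex{1,0} = 2
G(5) = mex{2,1,0} = 3
G(6) = mex{3,0,1,0} = 2
G(7) = mex{2,1,0,1} = 3
G(8) = mex{3,2,1,0} = 4
G(9) = mex{4,3,2,1} = 0
G(10) = mex{0,2,3,2} = 1
G(11) = mex{1,3,2,3,0} = 4
G(12) = mex{4,4,3,2,1} = 0
G(13) = mex{0,0,4,3,0} = 1
G(14) = mex{1,1,0,4,1} = 2
G(15) = mex{2,4,1,0,2} = 3
G(16) = mex{3,0,4,1,3} = 2
G(17) = mex{2,1,0,4,2} = 3
G(18) = mex{3,2,1,0,3} = 4
G(19) = mex{4,3,2,1,4} = 0
P-positions are exactly the n with G(n) = 0.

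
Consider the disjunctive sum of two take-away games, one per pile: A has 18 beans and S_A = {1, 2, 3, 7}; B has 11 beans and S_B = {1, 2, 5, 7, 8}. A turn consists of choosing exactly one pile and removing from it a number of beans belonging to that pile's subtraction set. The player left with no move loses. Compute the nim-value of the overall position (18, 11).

Pile A, S = {1, 2, 3, 7}:
G(0) = 0
G(1) = mex{0} = 1
G(2) = mex{1,0} = 2
G(3) = mex{2,1,0} = 3
G(4) = mex{3,2,1} = 0
G(5) = mex{0,3,2} = 1
G(6) = mex{1,0,3} = 2
G(7) = mex{2,1,0,0} = 3
G(8) = mex{3,2,1,1} = 0
G(9) = mex{0,3,2,2} = 1
G(10) = mex{1,0,3,3} = 2
G(11) = mex{2,1,0,0} = 3
G(12) = mex{3,2,1,1} = 0
G(13) = mex{0,3,2,2} = 1
G(14) = mex{1,0,3,3} = 2
G(15) = mex{2,1,0,0} = 3
G(16) = mex{3,2,1,1} = 0
G(17) = mex{0,3,2,2} = 1
G(18) = mex{1,0,3,3} = 2
G_A(18) = 2.
Pile B, S = {1, 2, 5, 7, 8}:
n :  0  1  2  3  4  5  6  7  8  9 10 11
G :  0  1  2  0  1  2  0  1  2  0  1  2
G_B(11) = 2.
Combined Grundy value = 2 ⊕ 2 = 0.

0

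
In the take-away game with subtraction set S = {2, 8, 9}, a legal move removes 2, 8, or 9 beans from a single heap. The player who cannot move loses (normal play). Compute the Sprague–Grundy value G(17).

n :  0  1  2  3  4  5  6  7  8  9 10 11 12 13 14 15 16 17
G :  0  0  1  1  0  0  1  1  2  2  3  0  2  1  3  0  0  1

1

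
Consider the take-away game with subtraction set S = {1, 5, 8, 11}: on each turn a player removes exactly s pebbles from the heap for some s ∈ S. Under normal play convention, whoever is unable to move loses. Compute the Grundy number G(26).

2

G(0) = 0
G(1) = mex{0} = 1
G(2) = mex{1} = 0
G(3) = mex{0} = 1
G(4) = mex{1} = 0
G(5) = mex{0,0} = 1
G(6) = mex{1,1} = 0
G(7) = mex{0,0} = 1
G(8) = mex{1,1,0} = 2
G(9) = mex{2,0,1} = 3
G(10) = mex{3,1,0} = 2
G(11) = mex{2,0,1,0} = 3
G(12) = mex{3,1,0,1} = 2
G(13) = mex{2,2,1,0} = 3
G(14) = mex{3,3,0,1} = 2
G(15) = mex{2,2,1,0} = 3
G(16) = mex{3,3,2,1} = 0
G(17) = mex{0,2,3,0} = 1
G(18) = mex{1,3,2,1} = 0
G(19) = mex{0,2,3,2} = 1
G(20) = mex{1,3,2,3} = 0
G(21) = mex{0,0,3,2} = 1
G(22) = mex{1,1,2,3} = 0
G(23) = mex{0,0,3,2} = 1
G(24) = mex{1,1,0,3} = 2
G(25) = mex{2,0,1,2} = 3
G(26) = mex{3,1,0,3} = 2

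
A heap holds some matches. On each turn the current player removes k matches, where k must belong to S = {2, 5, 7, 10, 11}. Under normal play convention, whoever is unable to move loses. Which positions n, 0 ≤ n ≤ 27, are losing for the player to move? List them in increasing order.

0, 1, 4, 13, 16, 17, 25

G(0) = 0
G(1) = mex{} = 0
G(2) = mex{0} = 1
G(3) = mex{0} = 1
G(4) = mex{1} = 0
G(5) = mex{1,0} = 2
G(6) = mex{0,0} = 1
G(7) = mex{2,1,0} = 3
G(8) = mex{1,1,0} = 2
G(9) = mex{3,0,1} = 2
G(10) = mex{2,2,1,0} = 3
G(11) = mex{2,1,0,0,0} = 3
G(12) = mex{3,3,2,1,0} = 4
G(13) = mex{3,2,1,1,1} = 0
G(14) = mex{4,2,3,0,1} = 5
G(15) = mex{0,3,2,2,0} = 1
G(16) = mex{5,3,2,1,2} = 0
G(17) = mex{1,4,3,3,1} = 0
G(18) = mex{0,0,3,2,3} = 1
G(19) = mex{0,5,4,2,2} = 1
G(20) = mex{1,1,0,3,2} = 4
G(21) = mex{1,0,5,3,3} = 2
G(22) = mex{4,0,1,4,3} = 2
G(23) = mex{2,1,0,0,4} = 3
G(24) = mex{2,1,0,5,0} = 3
G(25) = mex{3,4,1,1,5} = 0
G(26) = mex{3,2,1,0,1} = 4
G(27) = mex{0,2,4,0,0} = 1
P-positions are exactly the n with G(n) = 0.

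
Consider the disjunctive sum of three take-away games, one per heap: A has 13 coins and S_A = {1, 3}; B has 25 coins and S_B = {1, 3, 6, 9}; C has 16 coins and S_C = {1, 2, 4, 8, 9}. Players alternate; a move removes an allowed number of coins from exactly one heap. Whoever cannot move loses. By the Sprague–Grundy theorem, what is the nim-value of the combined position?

0

Heap A, S = {1, 3}:
n :  0  1  2  3  4  5  6  7  8  9 10 11 12 13
G :  0  1  0  1  0  1  0  1  0  1  0  1  0  1
G_A(13) = 1.
Heap B, S = {1, 3, 6, 9}:
G(0) = 0
G(1) = mex{0} = 1
G(2) = mex{1} = 0
G(3) = mex{0,0} = 1
G(4) = mex{1,1} = 0
G(5) = mex{0,0} = 1
G(6) = mex{1,1,0} = 2
G(7) = mex{2,0,1} = 3
G(8) = mex{3,1,0} = 2
G(9) = mex{2,2,1,0} = 3
G(10) = mex{3,3,0,1} = 2
G(11) = mex{2,2,1,0} = 3
G(12) = mex{3,3,2,1} = 0
G(13) = mex{0,2,3,0} = 1
G(14) = mex{1,3,2,1} = 0
G(15) = mex{0,0,3,2} = 1
G(16) = mex{1,1,2,3} = 0
G(17) = mex{0,0,3,2} = 1
G(18) = mex{1,1,0,3} = 2
G(19) = mex{2,0,1,2} = 3
G(20) = mex{3,1,0,3} = 2
G(21) = mex{2,2,1,0} = 3
G(22) = mex{3,3,0,1} = 2
G(23) = mex{2,2,1,0} = 3
G(24) = mex{3,3,2,1} = 0
G(25) = mex{0,2,3,0} = 1
G_B(25) = 1.
Heap C, S = {1, 2, 4, 8, 9}:
G(0) = 0
G(1) = mex{0} = 1
G(2) = mex{1,0} = 2
G(3) = mex{2,1} = 0
G(4) = mex{0,2,0} = 1
G(5) = mex{1,0,1} = 2
G(6) = mex{2,1,2} = 0
G(7) = mex{0,2,0} = 1
G(8) = mex{1,0,1,0} = 2
G(9) = mex{2,1,2,1,0} = 3
G(10) = mex{3,2,0,2,1} = 4
G(11) = mex{4,3,1,0,2} = 5
G(12) = mex{5,4,2,1,0} = 3
G(13) = mex{3,5,3,2,1} = 0
G(14) = mex{0,3,4,0,2} = 1
G(15) = mex{1,0,5,1,0} = 2
G(16) = mex{2,1,3,2,1} = 0
G_C(16) = 0.
Combined Grundy value = 1 ⊕ 1 ⊕ 0 = 0.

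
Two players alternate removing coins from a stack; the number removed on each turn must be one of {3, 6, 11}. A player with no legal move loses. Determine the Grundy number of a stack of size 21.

1

n :  0  1  2  3  4  5  6  7  8  9 10 11 12 13 14 15 16 17 18 19 20 21
G :  0  0  0  1  1  1  2  2  2  0  0  3  1  1  0  2  2  1  0  0  2  1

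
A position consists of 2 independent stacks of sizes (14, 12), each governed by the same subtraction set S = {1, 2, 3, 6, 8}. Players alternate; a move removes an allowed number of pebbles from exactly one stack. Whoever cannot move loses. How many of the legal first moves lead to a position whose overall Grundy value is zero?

2

All stacks use S = {1, 2, 3, 6, 8}:
n :  0  1  2  3  4  5  6  7  8  9 10 11 12 13 14
G :  0  1  2  3  0  1  2  3  4  0  1  2  3  0  1
Stack A: G(14) = 1.
Stack B: G(12) = 3.
Combined Grundy value = 1 ⊕ 3 = 2.
A winning move leaves total XOR = 0, i.e. changes one component's Grundy value g to g ⊕ X where X is the current total.
Stack A: need g' = 1⊕2 = 3. Options: 14−1→G=0, 14−2→G=3, 14−3→G=2, 14−6→G=4, 14−8→G=2. Hits: 1.
Stack B: need g' = 3⊕2 = 1. Options: 12−1→G=2, 12−2→G=1, 12−3→G=0, 12−6→G=2, 12−8→G=0. Hits: 1.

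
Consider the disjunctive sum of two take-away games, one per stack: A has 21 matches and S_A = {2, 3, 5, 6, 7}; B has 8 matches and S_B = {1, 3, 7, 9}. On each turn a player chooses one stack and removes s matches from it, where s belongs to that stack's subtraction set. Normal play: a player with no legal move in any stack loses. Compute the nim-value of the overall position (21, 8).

1

Stack A, S = {2, 3, 5, 6, 7}:
n :  0  1  2  3  4  5  6  7  8  9 10 11 12 13 14 15 16 17 18 19 20 21
G :  0  0  1  1  2  2  3  3  4  0  0  1  1  2  2  3  3  4  0  0  1  1
G_A(21) = 1.
Stack B, S = {1, 3, 7, 9}:
n : 0 1 2 3 4 5 6 7 8
G : 0 1 0 1 0 1 0 1 0
G_B(8) = 0.
Combined Grundy value = 1 ⊕ 0 = 1.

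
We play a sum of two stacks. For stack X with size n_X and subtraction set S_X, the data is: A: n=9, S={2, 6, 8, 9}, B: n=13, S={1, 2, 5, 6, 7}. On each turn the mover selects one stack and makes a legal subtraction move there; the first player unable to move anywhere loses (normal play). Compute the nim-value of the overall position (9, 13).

0

Stack A, S = {2, 6, 8, 9}:
G(0) = 0
G(1) = mex{} = 0
G(2) = mex{0} = 1
G(3) = mex{0} = 1
G(4) = mex{1} = 0
G(5) = mex{1} = 0
G(6) = mex{0,0} = 1
G(7) = mex{0,0} = 1
G(8) = mex{1,1,0} = 2
G(9) = mex{1,1,0,0} = 2
G_A(9) = 2.
Stack B, S = {1, 2, 5, 6, 7}:
G(0) = 0
G(1) = mex{0} = 1
G(2) = mex{1,0} = 2
G(3) = mex{2,1} = 0
G(4) = mex{0,2} = 1
G(5) = mex{1,0,0} = 2
G(6) = mex{2,1,1,0} = 3
G(7) = mex{3,2,2,1,0} = 4
G(8) = mex{4,3,0,2,1} = 5
G(9) = mex{5,4,1,0,2} = 3
G(10) = mex{3,5,2,1,0} = 4
G(11) = mex{4,3,3,2,1} = 0
G(12) = mex{0,4,4,3,2} = 1
G(13) = mex{1,0,5,4,3} = 2
G_B(13) = 2.
Combined Grundy value = 2 ⊕ 2 = 0.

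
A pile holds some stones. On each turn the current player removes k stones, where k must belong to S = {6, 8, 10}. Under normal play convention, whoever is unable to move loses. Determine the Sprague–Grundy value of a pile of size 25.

n :  0  1  2  3  4  5  6  7  8  9 10 11 12 13 14 15 16 17 18 19 20 21 22 23 24 25
G :  0  0  0  0  0  0  1  1  1  1  1  1  2  2  2  2  0  0  0  0  0  0  1  1  1  1

1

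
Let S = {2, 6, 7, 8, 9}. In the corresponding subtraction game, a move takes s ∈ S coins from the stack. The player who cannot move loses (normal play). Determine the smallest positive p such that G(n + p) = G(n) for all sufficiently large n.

n :  0  1  2  3  4  5  6  7  8  9 10 11 12 13 14 15 16 17 18 19 20 21 22 23 24 25 26 27 28 29 30 31
G :  0  0  1  1  0  0  1  1  2  2  3  3  2  2  3  0  0  1  1  0  0  1  1  2  2  3  3  2  2  3  0  0
G(n+15) = G(n) holds for n = 0,…,8 (a full window of length max(S) = 9), so the sequence is purely periodic with period 15.

15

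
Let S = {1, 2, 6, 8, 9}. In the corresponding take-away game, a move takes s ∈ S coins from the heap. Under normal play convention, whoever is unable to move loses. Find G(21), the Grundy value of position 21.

G(0) = 0
G(1) = mex{0} = 1
G(2) = mex{1,0} = 2
G(3) = mex{2,1} = 0
G(4) = mex{0,2} = 1
G(5) = mex{1,0} = 2
G(6) = mex{2,1,0} = 3
G(7) = mex{3,2,1} = 0
G(8) = mex{0,3,2,0} = 1
G(9) = mex{1,0,0,1,0} = 2
G(10) = mex{2,1,1,2,1} = 0
G(11) = mex{0,2,2,0,2} = 1
G(12) = mex{1,0,3,1,0} = 2
G(13) = mex{2,1,0,2,1} = 3
G(14) = mex{3,2,1,3,2} = 0
G(15) = mex{0,3,2,0,3} = 1
G(16) = mex{1,0,0,1,0} = 2
G(17) = mex{2,1,1,2,1} = 0
G(18) = mex{0,2,2,0,2} = 1
G(19) = mex{1,0,3,1,0} = 2
G(20) = mex{2,1,0,2,1} = 3
G(21) = mex{3,2,1,3,2} = 0

0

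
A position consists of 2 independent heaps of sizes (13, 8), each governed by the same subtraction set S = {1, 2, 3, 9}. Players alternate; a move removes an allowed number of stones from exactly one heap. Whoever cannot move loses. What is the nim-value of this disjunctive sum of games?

All heaps use S = {1, 2, 3, 9}:
G(0) = 0
G(1) = mex{0} = 1
G(2) = mex{1,0} = 2
G(3) = mex{2,1,0} = 3
G(4) = mex{3,2,1} = 0
G(5) = mex{0,3,2} = 1
G(6) = mex{1,0,3} = 2
G(7) = mex{2,1,0} = 3
G(8) = mex{3,2,1} = 0
G(9) = mex{0,3,2,0} = 1
G(10) = mex{1,0,3,1} = 2
G(11) = mex{2,1,0,2} = 3
G(12) = mex{3,2,1,3} = 0
G(13) = mex{0,3,2,0} = 1
Heap A: G(13) = 1.
Heap B: G(8) = 0.
Combined Grundy value = 1 ⊕ 0 = 1.

1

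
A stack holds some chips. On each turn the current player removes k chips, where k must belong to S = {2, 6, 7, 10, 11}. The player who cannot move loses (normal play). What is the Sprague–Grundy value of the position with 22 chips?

G(0) = 0
G(1) = mex{} = 0
G(2) = mex{0} = 1
G(3) = mex{0} = 1
G(4) = mex{1} = 0
G(5) = mex{1} = 0
G(6) = mex{0,0} = 1
G(7) = mex{0,0,0} = 1
G(8) = mex{1,1,0} = 2
G(9) = mex{1,1,1} = 0
G(10) = mex{2,0,1,0} = 3
G(11) = mex{0,0,0,0,0} = 1
G(12) = mex{3,1,0,1,0} = 2
G(13) = mex{1,1,1,1,1} = 0
G(14) = mex{2,2,1,0,1} = 3
G(15) = mex{0,0,2,0,0} = 1
G(16) = mex{3,3,0,1,0} = 2
G(17) = mex{1,1,3,1,1} = 0
G(18) = mex{2,2,1,2,1} = 0
G(19) = mex{0,0,2,0,2} = 1
G(20) = mex{0,3,0,3,0} = 1
G(21) = mex{1,1,3,1,3} = 0
G(22) = mex{1,2,1,2,1} = 0

0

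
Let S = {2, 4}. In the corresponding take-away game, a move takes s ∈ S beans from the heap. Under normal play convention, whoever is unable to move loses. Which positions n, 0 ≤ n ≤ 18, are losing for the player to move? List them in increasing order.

G(0) = 0
G(1) = mex{} = 0
G(2) = mex{0} = 1
G(3) = mex{0} = 1
G(4) = mex{1,0} = 2
G(5) = mex{1,0} = 2
G(6) = mex{2,1} = 0
G(7) = mex{2,1} = 0
G(8) = mex{0,2} = 1
G(9) = mex{0,2} = 1
G(10) = mex{1,0} = 2
G(11) = mex{1,0} = 2
G(12) = mex{2,1} = 0
G(13) = mex{2,1} = 0
G(14) = mex{0,2} = 1
G(15) = mex{0,2} = 1
G(16) = mex{1,0} = 2
G(17) = mex{1,0} = 2
G(18) = mex{2,1} = 0
P-positions are exactly the n with G(n) = 0.

0, 1, 6, 7, 12, 13, 18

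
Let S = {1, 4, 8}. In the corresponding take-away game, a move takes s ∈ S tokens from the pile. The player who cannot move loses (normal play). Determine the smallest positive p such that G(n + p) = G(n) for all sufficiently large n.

G(0) = 0
G(1) = mex{0} = 1
G(2) = mex{1} = 0
G(3) = mex{0} = 1
G(4) = mex{1,0} = 2
G(5) = mex{2,1} = 0
G(6) = mex{0,0} = 1
G(7) = mex{1,1} = 0
G(8) = mex{0,2,0} = 1
G(9) = mex{1,0,1} = 2
G(10) = mex{2,1,0} = 3
G(11) = mex{3,0,1} = 2
G(12) = mex{2,1,2} = 0
G(13) = mex{0,2,0} = 1
G(14) = mex{1,3,1} = 0
G(15) = mex{0,2,0} = 1
G(16) = mex{1,0,1} = 2
G(17) = mex{2,1,2} = 0
G(18) = mex{0,0,3} = 1
G(19) = mex{1,1,2} = 0
G(20) = mex{0,2,0} = 1
G(21) = mex{1,0,1} = 2
G(22) = mex{2,1,0} = 3
G(23) = mex{3,0,1} = 2
G(24) = mex{2,1,2} = 0
G(25) = mex{0,2,0} = 1
G(n+12) = G(n) holds for n = 0,…,7 (a full window of length max(S) = 8), so the sequence is purely periodic with period 12.

12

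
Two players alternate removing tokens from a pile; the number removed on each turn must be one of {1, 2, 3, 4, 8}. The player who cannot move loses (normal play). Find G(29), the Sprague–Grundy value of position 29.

G(0) = 0
G(1) = mex{0} = 1
G(2) = mex{1,0} = 2
G(3) = mex{2,1,0} = 3
G(4) = mex{3,2,1,0} = 4
G(5) = mex{4,3,2,1} = 0
G(6) = mex{0,4,3,2} = 1
G(7) = mex{1,0,4,3} = 2
G(8) = mex{2,1,0,4,0} = 3
G(9) = mex{3,2,1,0,1} = 4
G(10) = mex{4,3,2,1,2} = 0
G(11) = mex{0,4,3,2,3} = 1
G(12) = mex{1,0,4,3,4} = 2
G(13) = mex{2,1,0,4,0} = 3
G(14) = mex{3,2,1,0,1} = 4
G(15) = mex{4,3,2,1,2} = 0
G(16) = mex{0,4,3,2,3} = 1
G(17) = mex{1,0,4,3,4} = 2
G(18) = mex{2,1,0,4,0} = 3
G(19) = mex{3,2,1,0,1} = 4
G(20) = mex{4,3,2,1,2} = 0
G(21) = mex{0,4,3,2,3} = 1
G(22) = mex{1,0,4,3,4} = 2
G(23) = mex{2,1,0,4,0} = 3
G(24) = mex{3,2,1,0,1} = 4
G(25) = mex{4,3,2,1,2} = 0
G(26) = mex{0,4,3,2,3} = 1
G(27) = mex{1,0,4,3,4} = 2
G(28) = mex{2,1,0,4,0} = 3
G(29) = mex{3,2,1,0,1} = 4

4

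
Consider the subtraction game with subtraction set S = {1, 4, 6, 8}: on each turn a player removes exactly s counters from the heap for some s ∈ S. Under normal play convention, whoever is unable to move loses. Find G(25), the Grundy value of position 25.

1

n :  0  1  2  3  4  5  6  7  8  9 10 11 12 13 14 15 16 17 18 19 20 21 22 23 24 25
G :  0  1  0  1  2  0  1  0  1  2  3  2  0  1  0  1  2  0  1  0  1  2  3  2  0  1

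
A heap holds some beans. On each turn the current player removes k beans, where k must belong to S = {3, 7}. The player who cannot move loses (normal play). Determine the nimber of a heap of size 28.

G(0) = 0
G(1) = mex{} = 0
G(2) = mex{} = 0
G(3) = mex{0} = 1
G(4) = mex{0} = 1
G(5) = mex{0} = 1
G(6) = mex{1} = 0
G(7) = mex{1,0} = 2
G(8) = mex{1,0} = 2
G(9) = mex{0,0} = 1
G(10) = mex{2,1} = 0
G(11) = mex{2,1} = 0
G(12) = mex{1,1} = 0
G(13) = mex{0,0} = 1
G(14) = mex{0,2} = 1
G(15) = mex{0,2} = 1
G(16) = mex{1,1} = 0
G(17) = mex{1,0} = 2
G(18) = mex{1,0} = 2
G(19) = mex{0,0} = 1
G(20) = mex{2,1} = 0
G(21) = mex{2,1} = 0
G(22) = mex{1,1} = 0
G(23) = mex{0,0} = 1
G(24) = mex{0,2} = 1
G(25) = mex{0,2} = 1
G(26) = mex{1,1} = 0
G(27) = mex{1,0} = 2
G(28) = mex{1,0} = 2

2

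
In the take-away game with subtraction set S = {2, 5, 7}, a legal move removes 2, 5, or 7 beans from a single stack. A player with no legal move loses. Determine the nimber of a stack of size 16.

1

G(0) = 0
G(1) = mex{} = 0
G(2) = mex{0} = 1
G(3) = mex{0} = 1
G(4) = mex{1} = 0
G(5) = mex{1,0} = 2
G(6) = mex{0,0} = 1
G(7) = mex{2,1,0} = 3
G(8) = mex{1,1,0} = 2
G(9) = mex{3,0,1} = 2
G(10) = mex{2,2,1} = 0
G(11) = mex{2,1,0} = 3
G(12) = mex{0,3,2} = 1
G(13) = mex{3,2,1} = 0
G(14) = mex{1,2,3} = 0
G(15) = mex{0,0,2} = 1
G(16) = mex{0,3,2} = 1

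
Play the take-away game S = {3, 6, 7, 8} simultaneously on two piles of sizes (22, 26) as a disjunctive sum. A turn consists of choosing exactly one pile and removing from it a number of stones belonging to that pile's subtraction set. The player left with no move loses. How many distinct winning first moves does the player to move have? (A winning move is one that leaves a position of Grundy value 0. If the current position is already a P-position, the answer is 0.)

All piles use S = {3, 6, 7, 8}:
n :  0  1  2  3  4  5  6  7  8  9 10 11 12 13 14 15 16 17 18 19 20 21 22 23 24 25 26
G :  0  0  0  1  1  1  2  2  2  3  3  0  0  0  1  1  1  2  2  2  3  3  0  0  0  1  1
Pile A: G(22) = 0.
Pile B: G(26) = 1.
Combined Grundy value = 0 ⊕ 1 = 1.
A winning move leaves total XOR = 0, i.e. changes one component's Grundy value g to g ⊕ X where X is the current total.
Pile A: need g' = 0⊕1 = 1. Options: 22−3→G=2, 22−6→G=1, 22−7→G=1, 22−8→G=1. Hits: 3.
Pile B: need g' = 1⊕1 = 0. Options: 26−3→G=0, 26−6→G=3, 26−7→G=2, 26−8→G=2. Hits: 1.

4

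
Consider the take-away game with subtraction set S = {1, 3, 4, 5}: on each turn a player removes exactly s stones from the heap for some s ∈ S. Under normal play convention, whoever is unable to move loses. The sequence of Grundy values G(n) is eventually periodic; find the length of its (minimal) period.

8

n :  0  1  2  3  4  5  6  7  8  9 10 11 12 13 14 15 16 17
G :  0  1  0  1  2  3  2  3  0  1  0  1  2  3  2  3  0  1
G(n+8) = G(n) holds for n = 0,…,4 (a full window of length max(S) = 5), so the sequence is purely periodic with period 8.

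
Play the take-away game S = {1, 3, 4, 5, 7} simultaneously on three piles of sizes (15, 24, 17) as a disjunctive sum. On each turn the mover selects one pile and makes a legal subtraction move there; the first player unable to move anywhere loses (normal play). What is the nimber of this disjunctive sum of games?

All piles use S = {1, 3, 4, 5, 7}:
G(0) = 0
G(1) = mex{0} = 1
G(2) = mex{1} = 0
G(3) = mex{0,0} = 1
G(4) = mex{1,1,0} = 2
G(5) = mex{2,0,1,0} = 3
G(6) = mex{3,1,0,1} = 2
G(7) = mex{2,2,1,0,0} = 3
G(8) = mex{3,3,2,1,1} = 0
G(9) = mex{0,2,3,2,0} = 1
G(10) = mex{1,3,2,3,1} = 0
G(11) = mex{0,0,3,2,2} = 1
G(12) = mex{1,1,0,3,3} = 2
G(13) = mex{2,0,1,0,2} = 3
G(14) = mex{3,1,0,1,3} = 2
G(15) = mex{2,2,1,0,0} = 3
G(16) = mex{3,3,2,1,1} = 0
G(17) = mex{0,2,3,2,0} = 1
G(18) = mex{1,3,2,3,1} = 0
G(19) = mex{0,0,3,2,2} = 1
G(20) = mex{1,1,0,3,3} = 2
G(21) = mex{2,0,1,0,2} = 3
G(22) = mex{3,1,0,1,3} = 2
G(23) = mex{2,2,1,0,0} = 3
G(24) = mex{3,3,2,1,1} = 0
Pile A: G(15) = 3.
Pile B: G(24) = 0.
Pile C: G(17) = 1.
Combined Grundy value = 3 ⊕ 0 ⊕ 1 = 2.

2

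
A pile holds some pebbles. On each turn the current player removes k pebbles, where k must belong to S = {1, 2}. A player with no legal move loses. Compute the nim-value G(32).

G(0) = 0
G(1) = mex{0} = 1
G(2) = mex{1,0} = 2
G(3) = mex{2,1} = 0
G(4) = mex{0,2} = 1
G(5) = mex{1,0} = 2
G(6) = mex{2,1} = 0
G(7) = mex{0,2} = 1
G(8) = mex{1,0} = 2
G(9) = mex{2,1} = 0
G(10) = mex{0,2} = 1
G(11) = mex{1,0} = 2
G(12) = mex{2,1} = 0
G(13) = mex{0,2} = 1
G(14) = mex{1,0} = 2
G(15) = mex{2,1} = 0
G(16) = mex{0,2} = 1
G(17) = mex{1,0} = 2
G(18) = mex{2,1} = 0
G(19) = mex{0,2} = 1
G(20) = mex{1,0} = 2
G(21) = mex{2,1} = 0
G(22) = mex{0,2} = 1
G(23) = mex{1,0} = 2
G(24) = mex{2,1} = 0
G(25) = mex{0,2} = 1
G(26) = mex{1,0} = 2
G(27) = mex{2,1} = 0
G(28) = mex{0,2} = 1
G(29) = mex{1,0} = 2
G(30) = mex{2,1} = 0
G(31) = mex{0,2} = 1
G(32) = mex{1,0} = 2

2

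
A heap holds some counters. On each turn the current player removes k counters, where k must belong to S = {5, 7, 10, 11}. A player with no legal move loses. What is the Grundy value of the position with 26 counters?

2

G(0) = 0
G(1) = mex{} = 0
G(2) = mex{} = 0
G(3) = mex{} = 0
G(4) = mex{} = 0
G(5) = mex{0} = 1
G(6) = mex{0} = 1
G(7) = mex{0,0} = 1
G(8) = mex{0,0} = 1
G(9) = mex{0,0} = 1
G(10) = mex{1,0,0} = 2
G(11) = mex{1,0,0,0} = 2
G(12) = mex{1,1,0,0} = 2
G(13) = mex{1,1,0,0} = 2
G(14) = mex{1,1,0,0} = 2
G(15) = mex{2,1,1,0} = 3
G(16) = mex{2,1,1,1} = 0
G(17) = mex{2,2,1,1} = 0
G(18) = mex{2,2,1,1} = 0
G(19) = mex{2,2,1,1} = 0
G(20) = mex{3,2,2,1} = 0
G(21) = mex{0,2,2,2} = 1
G(22) = mex{0,3,2,2} = 1
G(23) = mex{0,0,2,2} = 1
G(24) = mex{0,0,2,2} = 1
G(25) = mex{0,0,3,2} = 1
G(26) = mex{1,0,0,3} = 2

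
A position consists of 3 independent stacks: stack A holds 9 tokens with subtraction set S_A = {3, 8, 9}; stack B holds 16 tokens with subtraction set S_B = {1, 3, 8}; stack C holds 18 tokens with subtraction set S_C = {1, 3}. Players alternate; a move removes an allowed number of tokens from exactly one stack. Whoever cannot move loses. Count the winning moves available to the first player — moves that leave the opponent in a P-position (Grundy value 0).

Stack A, S = {3, 8, 9}:
n : 0 1 2 3 4 5 6 7 8 9
G : 0 0 0 1 1 1 0 0 2 1
G_A(9) = 1.
Stack B, S = {1, 3, 8}:
n :  0  1  2  3  4  5  6  7  8  9 10 11 12 13 14 15 16
G :  0  1  0  1  0  1  0  1  2  3  2  0  1  0  1  0  1
G_B(16) = 1.
Stack C, S = {1, 3}:
G(0) = 0
G(1) = mex{0} = 1
G(2) = mex{1} = 0
G(3) = mex{0,0} = 1
G(4) = mex{1,1} = 0
G(5) = mex{0,0} = 1
G(6) = mex{1,1} = 0
G(7) = mex{0,0} = 1
G(8) = mex{1,1} = 0
G(9) = mex{0,0} = 1
G(10) = mex{1,1} = 0
G(11) = mex{0,0} = 1
G(12) = mex{1,1} = 0
G(13) = mex{0,0} = 1
G(14) = mex{1,1} = 0
G(15) = mex{0,0} = 1
G(16) = mex{1,1} = 0
G(17) = mex{0,0} = 1
G(18) = mex{1,1} = 0
G_C(18) = 0.
Combined Grundy value = 1 ⊕ 1 ⊕ 0 = 0.
A winning move leaves total XOR = 0, i.e. changes one component's Grundy value g to g ⊕ X where X is the current total.
Stack A: target g' = 1⊕0 = 1, but every legal move changes the Grundy value (mex property), so 0 moves.
Stack B: target g' = 1⊕0 = 1, but every legal move changes the Grundy value (mex property), so 0 moves.
Stack C: target g' = 0⊕0 = 0, but every legal move changes the Grundy value (mex property), so 0 moves.

0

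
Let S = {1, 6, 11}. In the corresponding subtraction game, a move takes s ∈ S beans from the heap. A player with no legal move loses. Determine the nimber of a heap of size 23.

2

n :  0  1  2  3  4  5  6  7  8  9 10 11 12 13 14 15 16 17 18 19 20 21 22 23
G :  0  1  0  1  0  1  2  0  1  0  1  2  0  1  0  1  0  1  2  0  1  0  1  2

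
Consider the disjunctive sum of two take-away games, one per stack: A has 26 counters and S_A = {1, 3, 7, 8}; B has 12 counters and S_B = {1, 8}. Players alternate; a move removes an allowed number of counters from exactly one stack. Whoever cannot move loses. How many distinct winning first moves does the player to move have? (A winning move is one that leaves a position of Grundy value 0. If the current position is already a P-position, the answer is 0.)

Stack A, S = {1, 3, 7, 8}:
n :  0  1  2  3  4  5  6  7  8  9 10 11 12 13 14 15 16 17 18 19 20 21 22 23 24 25 26
G :  0  1  0  1  0  1  0  1  2  3  2  3  2  3  2  0  1  0  1  0  1  0  1  2  3  2  3
G_A(26) = 3.
Stack B, S = {1, 8}:
n :  0  1  2  3  4  5  6  7  8  9 10 11 12
G :  0  1  0  1  0  1  0  1  2  0  1  0  1
G_B(12) = 1.
Combined Grundy value = 3 ⊕ 1 = 2.
A winning move leaves total XOR = 0, i.e. changes one component's Grundy value g to g ⊕ X where X is the current total.
Stack A: need g' = 3⊕2 = 1. Options: 26−1→G=2, 26−3→G=2, 26−7→G=0, 26−8→G=1. Hits: 1.
Stack B: need g' = 1⊕2 = 3. Options: 12−1→G=0, 12−8→G=0. Hits: 0.

1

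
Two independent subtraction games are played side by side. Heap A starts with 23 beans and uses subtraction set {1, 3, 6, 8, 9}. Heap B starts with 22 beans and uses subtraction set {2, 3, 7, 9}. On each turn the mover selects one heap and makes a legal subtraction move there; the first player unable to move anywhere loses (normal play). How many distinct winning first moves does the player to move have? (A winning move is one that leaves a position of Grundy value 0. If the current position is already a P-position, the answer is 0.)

1

Heap A, S = {1, 3, 6, 8, 9}:
n :  0  1  2  3  4  5  6  7  8  9 10 11 12 13 14 15 16 17 18 19 20 21 22 23
G :  0  1  0  1  0  1  2  3  2  3  2  3  4  5  0  1  0  1  0  1  2  3  2  3
G_A(23) = 3.
Heap B, S = {2, 3, 7, 9}:
G(0) = 0
G(1) = mex{} = 0
G(2) = mex{0} = 1
G(3) = mex{0,0} = 1
G(4) = mex{1,0} = 2
G(5) = mex{1,1} = 0
G(6) = mex{2,1} = 0
G(7) = mex{0,2,0} = 1
G(8) = mex{0,0,0} = 1
G(9) = mex{1,0,1,0} = 2
G(10) = mex{1,1,1,0} = 2
G(11) = mex{2,1,2,1} = 0
G(12) = mex{2,2,0,1} = 3
G(13) = mex{0,2,0,2} = 1
G(14) = mex{3,0,1,0} = 2
G(15) = mex{1,3,1,0} = 2
G(16) = mex{2,1,2,1} = 0
G(17) = mex{2,2,2,1} = 0
G(18) = mex{0,2,0,2} = 1
G(19) = mex{0,0,3,2} = 1
G(20) = mex{1,0,1,0} = 2
G(21) = mex{1,1,2,3} = 0
G(22) = mex{2,1,2,1} = 0
G_B(22) = 0.
Combined Grundy value = 3 ⊕ 0 = 3.
A winning move leaves total XOR = 0, i.e. changes one component's Grundy value g to g ⊕ X where X is the current total.
Heap A: need g' = 3⊕3 = 0. Options: 23−1→G=2, 23−3→G=2, 23−6→G=1, 23−8→G=1, 23−9→G=0. Hits: 1.
Heap B: need g' = 0⊕3 = 3. Options: 22−2→G=2, 22−3→G=1, 22−7→G=2, 22−9→G=1. Hits: 0.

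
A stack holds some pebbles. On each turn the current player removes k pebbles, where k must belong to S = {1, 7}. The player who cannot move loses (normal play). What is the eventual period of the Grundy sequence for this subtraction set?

n :  0  1  2  3  4  5  6  7  8  9 10 11 12 13 14
G :  0  1  0  1  0  1  0  1  0  1  0  1  0  1  0
G(n+2) = G(n) holds for n = 0,…,6 (a full window of length max(S) = 7), so the sequence is purely periodic with period 2.

2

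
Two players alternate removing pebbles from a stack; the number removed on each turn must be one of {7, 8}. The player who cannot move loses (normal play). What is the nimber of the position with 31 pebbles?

n :  0  1  2  3  4  5  6  7  8  9 10 11 12 13 14 15 16 17 18 19 20 21 22 23 24 25 26 27 28 29 30 31
G :  0  0  0  0  0  0  0  1  1  1  1  1  1  1  2  0  0  0  0  0  0  0  1  1  1  1  1  1  1  2  0  0

0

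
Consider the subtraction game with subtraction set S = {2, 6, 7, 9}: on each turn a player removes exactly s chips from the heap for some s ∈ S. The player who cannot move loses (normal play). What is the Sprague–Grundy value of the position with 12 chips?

G(0) = 0
G(1) = mex{} = 0
G(2) = mex{0} = 1
G(3) = mex{0} = 1
G(4) = mex{1} = 0
G(5) = mex{1} = 0
G(6) = mex{0,0} = 1
G(7) = mex{0,0,0} = 1
G(8) = mex{1,1,0} = 2
G(9) = mex{1,1,1,0} = 2
G(10) = mex{2,0,1,0} = 3
G(11) = mex{2,0,0,1} = 3
G(12) = mex{3,1,0,1} = 2

2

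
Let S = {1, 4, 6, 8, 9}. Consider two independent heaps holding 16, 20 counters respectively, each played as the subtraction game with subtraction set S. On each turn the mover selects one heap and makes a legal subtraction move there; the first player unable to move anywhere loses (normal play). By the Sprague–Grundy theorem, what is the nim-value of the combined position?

All heaps use S = {1, 4, 6, 8, 9}:
n :  0  1  2  3  4  5  6  7  8  9 10 11 12 13 14 15 16 17 18 19 20
G :  0  1  0  1  2  0  1  0  1  2  3  2  0  1  2  3  2  0  1  0  1
Heap A: G(16) = 2.
Heap B: G(20) = 1.
Combined Grundy value = 2 ⊕ 1 = 3.

3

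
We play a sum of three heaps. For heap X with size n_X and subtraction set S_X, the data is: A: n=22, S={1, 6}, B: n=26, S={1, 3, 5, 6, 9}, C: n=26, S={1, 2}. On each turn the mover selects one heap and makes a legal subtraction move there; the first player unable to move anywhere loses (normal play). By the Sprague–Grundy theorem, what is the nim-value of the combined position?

3

Heap A, S = {1, 6}:
n :  0  1  2  3  4  5  6  7  8  9 10 11 12 13 14 15 16 17 18 19 20 21 22
G :  0  1  0  1  0  1  2  0  1  0  1  0  1  2  0  1  0  1  0  1  2  0  1
G_A(22) = 1.
Heap B, S = {1, 3, 5, 6, 9}:
G(0) = 0
G(1) = mex{0} = 1
G(2) = mex{1} = 0
G(3) = mex{0,0} = 1
G(4) = mex{1,1} = 0
G(5) = mex{0,0,0} = 1
G(6) = mex{1,1,1,0} = 2
G(7) = mex{2,0,0,1} = 3
G(8) = mex{3,1,1,0} = 2
G(9) = mex{2,2,0,1,0} = 3
G(10) = mex{3,3,1,0,1} = 2
G(11) = mex{2,2,2,1,0} = 3
G(12) = mex{3,3,3,2,1} = 0
G(13) = mex{0,2,2,3,0} = 1
G(14) = mex{1,3,3,2,1} = 0
G(15) = mex{0,0,2,3,2} = 1
G(16) = mex{1,1,3,2,3} = 0
G(17) = mex{0,0,0,3,2} = 1
G(18) = mex{1,1,1,0,3} = 2
G(19) = mex{2,0,0,1,2} = 3
G(20) = mex{3,1,1,0,3} = 2
G(21) = mex{2,2,0,1,0} = 3
G(22) = mex{3,3,1,0,1} = 2
G(23) = mex{2,2,2,1,0} = 3
G(24) = mex{3,3,3,2,1} = 0
G(25) = mex{0,2,2,3,0} = 1
G(26) = mex{1,3,3,2,1} = 0
G_B(26) = 0.
Heap C, S = {1, 2}:
G(0) = 0
G(1) = mex{0} = 1
G(2) = mex{1,0} = 2
G(3) = mex{2,1} = 0
G(4) = mex{0,2} = 1
G(5) = mex{1,0} = 2
G(6) = mex{2,1} = 0
G(7) = mex{0,2} = 1
G(8) = mex{1,0} = 2
G(9) = mex{2,1} = 0
G(10) = mex{0,2} = 1
G(11) = mex{1,0} = 2
G(12) = mex{2,1} = 0
G(13) = mex{0,2} = 1
G(14) = mex{1,0} = 2
G(15) = mex{2,1} = 0
G(16) = mex{0,2} = 1
G(17) = mex{1,0} = 2
G(18) = mex{2,1} = 0
G(19) = mex{0,2} = 1
G(20) = mex{1,0} = 2
G(21) = mex{2,1} = 0
G(22) = mex{0,2} = 1
G(23) = mex{1,0} = 2
G(24) = mex{2,1} = 0
G(25) = mex{0,2} = 1
G(26) = mex{1,0} = 2
G_C(26) = 2.
Combined Grundy value = 1 ⊕ 0 ⊕ 2 = 3.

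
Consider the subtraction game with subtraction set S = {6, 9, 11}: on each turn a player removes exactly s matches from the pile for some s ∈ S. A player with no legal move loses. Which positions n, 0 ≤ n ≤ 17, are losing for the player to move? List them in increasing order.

G(0) = 0
G(1) = mex{} = 0
G(2) = mex{} = 0
G(3) = mex{} = 0
G(4) = mex{} = 0
G(5) = mex{} = 0
G(6) = mex{0} = 1
G(7) = mex{0} = 1
G(8) = mex{0} = 1
G(9) = mex{0,0} = 1
G(10) = mex{0,0} = 1
G(11) = mex{0,0,0} = 1
G(12) = mex{1,0,0} = 2
G(13) = mex{1,0,0} = 2
G(14) = mex{1,0,0} = 2
G(15) = mex{1,1,0} = 2
G(16) = mex{1,1,0} = 2
G(17) = mex{1,1,1} = 0
P-positions are exactly the n with G(n) = 0.

0, 1, 2, 3, 4, 5, 17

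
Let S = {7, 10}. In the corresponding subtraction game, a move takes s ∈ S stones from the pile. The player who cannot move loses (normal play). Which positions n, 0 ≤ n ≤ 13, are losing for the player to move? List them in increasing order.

G(0) = 0
G(1) = mex{} = 0
G(2) = mex{} = 0
G(3) = mex{} = 0
G(4) = mex{} = 0
G(5) = mex{} = 0
G(6) = mex{} = 0
G(7) = mex{0} = 1
G(8) = mex{0} = 1
G(9) = mex{0} = 1
G(10) = mex{0,0} = 1
G(11) = mex{0,0} = 1
G(12) = mex{0,0} = 1
G(13) = mex{0,0} = 1
P-positions are exactly the n with G(n) = 0.

0, 1, 2, 3, 4, 5, 6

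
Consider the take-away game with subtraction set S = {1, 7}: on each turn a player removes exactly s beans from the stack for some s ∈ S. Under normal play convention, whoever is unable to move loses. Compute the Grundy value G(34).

n :  0  1  2  3  4  5  6  7  8  9 10 11 12 13 14 15 16 17 18 19 20 21 22 23 24 25 26 27 28 29 30 31 32 33 34
G :  0  1  0  1  0  1  0  1  0  1  0  1  0  1  0  1  0  1  0  1  0  1  0  1  0  1  0  1  0  1  0  1  0  1  0

0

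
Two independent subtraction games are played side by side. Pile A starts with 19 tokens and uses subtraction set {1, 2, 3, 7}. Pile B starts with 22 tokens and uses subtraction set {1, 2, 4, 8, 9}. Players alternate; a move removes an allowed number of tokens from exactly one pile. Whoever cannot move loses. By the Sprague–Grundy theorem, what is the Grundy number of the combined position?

Pile A, S = {1, 2, 3, 7}:
n :  0  1  2  3  4  5  6  7  8  9 10 11 12 13 14 15 16 17 18 19
G :  0  1  2  3  0  1  2  3  0  1  2  3  0  1  2  3  0  1  2  3
G_A(19) = 3.
Pile B, S = {1, 2, 4, 8, 9}:
n :  0  1  2  3  4  5  6  7  8  9 10 11 12 13 14 15 16 17 18 19 20 21 22
G :  0  1  2  0  1  2  0  1  2  3  4  5  3  0  1  2  0  1  2  0  1  2  3
G_B(22) = 3.
Combined Grundy value = 3 ⊕ 3 = 0.

0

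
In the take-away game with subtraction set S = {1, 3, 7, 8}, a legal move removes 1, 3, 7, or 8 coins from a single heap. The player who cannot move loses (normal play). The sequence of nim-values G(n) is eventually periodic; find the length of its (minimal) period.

15

G(0) = 0
G(1) = mex{0} = 1
G(2) = mex{1} = 0
G(3) = mex{0,0} = 1
G(4) = mex{1,1} = 0
G(5) = mex{0,0} = 1
G(6) = mex{1,1} = 0
G(7) = mex{0,0,0} = 1
G(8) = mex{1,1,1,0} = 2
G(9) = mex{2,0,0,1} = 3
G(10) = mex{3,1,1,0} = 2
G(11) = mex{2,2,0,1} = 3
G(12) = mex{3,3,1,0} = 2
G(13) = mex{2,2,0,1} = 3
G(14) = mex{3,3,1,0} = 2
G(15) = mex{2,2,2,1} = 0
G(16) = mex{0,3,3,2} = 1
G(17) = mex{1,2,2,3} = 0
G(18) = mex{0,0,3,2} = 1
G(19) = mex{1,1,2,3} = 0
G(20) = mex{0,0,3,2} = 1
G(21) = mex{1,1,2,3} = 0
G(22) = mex{0,0,0,2} = 1
G(23) = mex{1,1,1,0} = 2
G(24) = mex{2,0,0,1} = 3
G(25) = mex{3,1,1,0} = 2
G(26) = mex{2,2,0,1} = 3
G(27) = mex{3,3,1,0} = 2
G(28) = mex{2,2,0,1} = 3
G(29) = mex{3,3,1,0} = 2
G(30) = mex{2,2,2,1} = 0
G(31) = mex{0,3,3,2} = 1
G(n+15) = G(n) holds for n = 0,…,7 (a full window of length max(S) = 8), so the sequence is purely periodic with period 15.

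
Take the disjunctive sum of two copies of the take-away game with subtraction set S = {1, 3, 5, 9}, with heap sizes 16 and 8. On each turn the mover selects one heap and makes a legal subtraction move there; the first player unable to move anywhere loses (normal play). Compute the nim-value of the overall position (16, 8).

0

All heaps use S = {1, 3, 5, 9}:
n :  0  1  2  3  4  5  6  7  8  9 10 11 12 13 14 15 16
G :  0  1  0  1  0  1  0  1  0  1  0  1  0  1  0  1  0
Heap A: G(16) = 0.
Heap B: G(8) = 0.
Combined Grundy value = 0 ⊕ 0 = 0.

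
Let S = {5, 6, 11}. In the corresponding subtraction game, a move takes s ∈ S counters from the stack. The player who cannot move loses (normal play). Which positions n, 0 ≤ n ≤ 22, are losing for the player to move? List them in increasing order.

G(0) = 0
G(1) = mex{} = 0
G(2) = mex{} = 0
G(3) = mex{} = 0
G(4) = mex{} = 0
G(5) = mex{0} = 1
G(6) = mex{0,0} = 1
G(7) = mex{0,0} = 1
G(8) = mex{0,0} = 1
G(9) = mex{0,0} = 1
G(10) = mex{1,0} = 2
G(11) = mex{1,1,0} = 2
G(12) = mex{1,1,0} = 2
G(13) = mex{1,1,0} = 2
G(14) = mex{1,1,0} = 2
G(15) = mex{2,1,0} = 3
G(16) = mex{2,2,1} = 0
G(17) = mex{2,2,1} = 0
G(18) = mex{2,2,1} = 0
G(19) = mex{2,2,1} = 0
G(20) = mex{3,2,1} = 0
G(21) = mex{0,3,2} = 1
G(22) = mex{0,0,2} = 1
P-positions are exactly the n with G(n) = 0.

0, 1, 2, 3, 4, 16, 17, 18, 19, 20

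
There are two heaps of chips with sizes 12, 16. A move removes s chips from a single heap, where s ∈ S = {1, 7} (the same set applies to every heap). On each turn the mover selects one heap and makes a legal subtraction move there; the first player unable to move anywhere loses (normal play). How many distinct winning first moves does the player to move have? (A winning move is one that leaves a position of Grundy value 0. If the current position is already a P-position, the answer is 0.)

All heaps use S = {1, 7}:
n :  0  1  2  3  4  5  6  7  8  9 10 11 12 13 14 15 16
G :  0  1  0  1  0  1  0  1  0  1  0  1  0  1  0  1  0
Heap A: G(12) = 0.
Heap B: G(16) = 0.
Combined Grundy value = 0 ⊕ 0 = 0.
A winning move leaves total XOR = 0, i.e. changes one component's Grundy value g to g ⊕ X where X is the current total.
Heap A: target g' = 0⊕0 = 0, but every legal move changes the Grundy value (mex property), so 0 moves.
Heap B: target g' = 0⊕0 = 0, but every legal move changes the Grundy value (mex property), so 0 moves.

0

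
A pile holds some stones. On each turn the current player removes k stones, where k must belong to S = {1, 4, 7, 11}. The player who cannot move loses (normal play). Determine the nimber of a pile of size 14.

4

G(0) = 0
G(1) = mex{0} = 1
G(2) = mex{1} = 0
G(3) = mex{0} = 1
G(4) = mex{1,0} = 2
G(5) = mex{2,1} = 0
G(6) = mex{0,0} = 1
G(7) = mex{1,1,0} = 2
G(8) = mex{2,2,1} = 0
G(9) = mex{0,0,0} = 1
G(10) = mex{1,1,1} = 0
G(11) = mex{0,2,2,0} = 1
G(12) = mex{1,0,0,1} = 2
G(13) = mex{2,1,1,0} = 3
G(14) = mex{3,0,2,1} = 4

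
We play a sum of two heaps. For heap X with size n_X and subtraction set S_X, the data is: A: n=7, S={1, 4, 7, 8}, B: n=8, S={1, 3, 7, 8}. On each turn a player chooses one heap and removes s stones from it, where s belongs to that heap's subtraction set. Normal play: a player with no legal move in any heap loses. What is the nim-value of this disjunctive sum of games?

Heap A, S = {1, 4, 7, 8}:
G(0) = 0
G(1) = mex{0} = 1
G(2) = mex{1} = 0
G(3) = mex{0} = 1
G(4) = mex{1,0} = 2
G(5) = mex{2,1} = 0
G(6) = mex{0,0} = 1
G(7) = mex{1,1,0} = 2
G_A(7) = 2.
Heap B, S = {1, 3, 7, 8}:
G(0) = 0
G(1) = mex{0} = 1
G(2) = mex{1} = 0
G(3) = mex{0,0} = 1
G(4) = mex{1,1} = 0
G(5) = mex{0,0} = 1
G(6) = mex{1,1} = 0
G(7) = mex{0,0,0} = 1
G(8) = mex{1,1,1,0} = 2
G_B(8) = 2.
Combined Grundy value = 2 ⊕ 2 = 0.

0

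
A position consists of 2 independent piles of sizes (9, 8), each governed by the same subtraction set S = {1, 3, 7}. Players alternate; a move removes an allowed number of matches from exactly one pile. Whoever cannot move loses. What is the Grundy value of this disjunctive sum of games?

All piles use S = {1, 3, 7}:
n : 0 1 2 3 4 5 6 7 8 9
G : 0 1 0 1 0 1 0 1 0 1
Pile A: G(9) = 1.
Pile B: G(8) = 0.
Combined Grundy value = 1 ⊕ 0 = 1.

1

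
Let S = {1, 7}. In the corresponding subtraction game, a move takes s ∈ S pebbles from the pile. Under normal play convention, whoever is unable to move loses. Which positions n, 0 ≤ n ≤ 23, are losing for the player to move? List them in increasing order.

0, 2, 4, 6, 8, 10, 12, 14, 16, 18, 20, 22

G(0) = 0
G(1) = mex{0} = 1
G(2) = mex{1} = 0
G(3) = mex{0} = 1
G(4) = mex{1} = 0
G(5) = mex{0} = 1
G(6) = mex{1} = 0
G(7) = mex{0,0} = 1
G(8) = mex{1,1} = 0
G(9) = mex{0,0} = 1
G(10) = mex{1,1} = 0
G(11) = mex{0,0} = 1
G(12) = mex{1,1} = 0
G(13) = mex{0,0} = 1
G(14) = mex{1,1} = 0
G(15) = mex{0,0} = 1
G(16) = mex{1,1} = 0
G(17) = mex{0,0} = 1
G(18) = mex{1,1} = 0
G(19) = mex{0,0} = 1
G(20) = mex{1,1} = 0
G(21) = mex{0,0} = 1
G(22) = mex{1,1} = 0
G(23) = mex{0,0} = 1
P-positions are exactly the n with G(n) = 0.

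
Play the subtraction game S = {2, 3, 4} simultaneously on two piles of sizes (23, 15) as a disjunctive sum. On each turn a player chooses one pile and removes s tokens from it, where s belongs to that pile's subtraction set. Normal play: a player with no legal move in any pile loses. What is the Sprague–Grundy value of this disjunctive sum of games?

3

All piles use S = {2, 3, 4}:
n :  0  1  2  3  4  5  6  7  8  9 10 11 12 13 14 15 16 17 18 19 20 21 22 23
G :  0  0  1  1  2  2  0  0  1  1  2  2  0  0  1  1  2  2  0  0  1  1  2  2
Pile A: G(23) = 2.
Pile B: G(15) = 1.
Combined Grundy value = 2 ⊕ 1 = 3.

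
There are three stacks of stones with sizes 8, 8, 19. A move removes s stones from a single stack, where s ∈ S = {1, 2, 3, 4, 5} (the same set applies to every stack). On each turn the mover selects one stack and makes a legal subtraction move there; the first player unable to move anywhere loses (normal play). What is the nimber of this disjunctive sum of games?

All stacks use S = {1, 2, 3, 4, 5}:
n :  0  1  2  3  4  5  6  7  8  9 10 11 12 13 14 15 16 17 18 19
G :  0  1  2  3  4  5  0  1  2  3  4  5  0  1  2  3  4  5  0  1
Stack A: G(8) = 2.
Stack B: G(8) = 2.
Stack C: G(19) = 1.
Combined Grundy value = 2 ⊕ 2 ⊕ 1 = 1.

1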